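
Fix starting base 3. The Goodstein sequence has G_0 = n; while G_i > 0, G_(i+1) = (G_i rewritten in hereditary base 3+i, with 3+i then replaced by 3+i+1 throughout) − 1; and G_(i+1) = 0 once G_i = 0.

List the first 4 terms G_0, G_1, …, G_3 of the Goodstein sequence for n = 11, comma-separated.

base 3: 11 = 3^2 + 2; at 4: 4^2 + 2 = 18; next = 17
base 4: 17 = 4^2 + 1; at 5: 5^2 + 1 = 26; next = 25
base 5: 25 = 5^2; at 6: 6^2 = 36; next = 35

11, 17, 25, 35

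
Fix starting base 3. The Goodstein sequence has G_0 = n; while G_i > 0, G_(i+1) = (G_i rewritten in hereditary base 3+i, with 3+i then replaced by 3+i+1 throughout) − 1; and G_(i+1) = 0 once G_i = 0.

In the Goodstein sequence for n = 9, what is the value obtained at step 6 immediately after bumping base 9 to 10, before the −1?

26

step 0: 9 = 3^2; sub 4 for 3: 4^2; = 16; G_1 = 16−1 = 15
step 1: 15 = 3·4 + 3; sub 5 for 4: 3·5 + 3; = 18; G_2 = 18−1 = 17
step 2: 17 = 3·5 + 2; sub 6 for 5: 3·6 + 2; = 20; G_3 = 20−1 = 19
step 3: 19 = 3·6 + 1; sub 7 for 6: 3·7 + 1; = 22; G_4 = 22−1 = 21
step 4: 21 = 3·7; sub 8 for 7: 3·8; = 24; G_5 = 24−1 = 23
step 5: 23 = 2·8 + 7; sub 9 for 8: 2·9 + 7; = 25; G_6 = 25−1 = 24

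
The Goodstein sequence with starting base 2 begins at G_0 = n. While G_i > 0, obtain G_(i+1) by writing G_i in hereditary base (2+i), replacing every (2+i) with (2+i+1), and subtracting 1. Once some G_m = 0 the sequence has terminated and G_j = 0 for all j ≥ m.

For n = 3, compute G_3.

2

i=0: 3 = 2 + 1 (b=2); 2→3: 3 + 1 = 4; 4−1 = 3
i=1: 3 = 3 (b=3); 3→4: 4 = 4; 4−1 = 3
i=2: 3 = 3 (b=4); 4→5: 3 = 3; 3−1 = 2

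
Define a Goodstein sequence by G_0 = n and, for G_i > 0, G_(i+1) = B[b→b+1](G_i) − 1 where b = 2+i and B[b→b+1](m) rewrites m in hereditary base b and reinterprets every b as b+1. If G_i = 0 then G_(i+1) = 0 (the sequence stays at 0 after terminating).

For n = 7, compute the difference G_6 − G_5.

base 2: 7 = 2^2 + 2 + 1; at 3: 3^3 + 3 + 1 = 31; next = 30
base 3: 30 = 3^3 + 3; at 4: 4^4 + 4 = 260; next = 259
base 4: 259 = 4^4 + 3; at 5: 5^5 + 3 = 3128; next = 3127
base 5: 3127 = 5^5 + 2; at 6: 6^6 + 2 = 46658; next = 46657
base 6: 46657 = 6^6 + 1; at 7: 7^7 + 1 = 823544; next = 823543
base 7: 823543 = 7^7; at 8: 8^8 = 16777216; next = 16777215

15953672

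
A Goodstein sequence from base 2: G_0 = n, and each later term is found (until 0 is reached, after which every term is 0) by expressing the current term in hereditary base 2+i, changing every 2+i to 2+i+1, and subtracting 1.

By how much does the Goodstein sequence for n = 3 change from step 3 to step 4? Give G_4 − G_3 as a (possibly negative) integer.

-1

3 —HB2→ 2 + 1 —bump→ 3 + 1 = 4 —(−1)→ 3
3 —HB3→ 3 —bump→ 4 = 4 —(−1)→ 3
3 —HB4→ 3 —bump→ 3 = 3 —(−1)→ 2
2 —HB5→ 2 —bump→ 2 = 2 —(−1)→ 1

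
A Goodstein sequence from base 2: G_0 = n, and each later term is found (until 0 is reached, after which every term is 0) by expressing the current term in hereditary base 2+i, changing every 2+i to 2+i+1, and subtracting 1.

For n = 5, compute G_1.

step 0: 5 = 2^2 + 1; sub 3 for 2: 3^3 + 1; = 28; G_1 = 28−1 = 27
step 1: 27 = 3^3; sub 4 for 3: 4^4; = 256; G_2 = 256−1 = 255

27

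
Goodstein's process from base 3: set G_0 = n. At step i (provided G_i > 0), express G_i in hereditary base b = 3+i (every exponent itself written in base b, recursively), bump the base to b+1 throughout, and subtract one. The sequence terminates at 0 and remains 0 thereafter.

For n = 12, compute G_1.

19

12 —HB3→ 3^2 + 3 —bump→ 4^2 + 4 = 20 —(−1)→ 19
19 —HB4→ 4^2 + 3 —bump→ 5^2 + 3 = 28 —(−1)→ 27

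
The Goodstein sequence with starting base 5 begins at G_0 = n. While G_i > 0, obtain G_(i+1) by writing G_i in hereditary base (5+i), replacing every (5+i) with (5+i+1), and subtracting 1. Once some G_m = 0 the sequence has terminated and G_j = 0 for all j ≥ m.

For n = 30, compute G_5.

101

(0) 30|_5 = 5^2 + 5 ↦ 6^2 + 6|_6 = 42 ⇒ 41
(1) 41|_6 = 6^2 + 5 ↦ 7^2 + 5|_7 = 54 ⇒ 53
(2) 53|_7 = 7^2 + 4 ↦ 8^2 + 4|_8 = 68 ⇒ 67
(3) 67|_8 = 8^2 + 3 ↦ 9^2 + 3|_9 = 84 ⇒ 83
(4) 83|_9 = 9^2 + 2 ↦ 10^2 + 2|_10 = 102 ⇒ 101
(5) 101|_10 = 10^2 + 1 ↦ 11^2 + 1|_11 = 122 ⇒ 121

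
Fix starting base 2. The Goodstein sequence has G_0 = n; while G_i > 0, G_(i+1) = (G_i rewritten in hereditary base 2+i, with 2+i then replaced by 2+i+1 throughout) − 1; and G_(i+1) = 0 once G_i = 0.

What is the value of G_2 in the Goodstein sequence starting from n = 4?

41

G_0 = 4. HB_2(4) = 2^2. Bump = 27. G_1 = 26.
G_1 = 26. HB_3(26) = 2·3^2 + 2·3 + 2. Bump = 42. G_2 = 41.
G_2 = 41. HB_4(41) = 2·4^2 + 2·4 + 1. Bump = 61. G_3 = 60.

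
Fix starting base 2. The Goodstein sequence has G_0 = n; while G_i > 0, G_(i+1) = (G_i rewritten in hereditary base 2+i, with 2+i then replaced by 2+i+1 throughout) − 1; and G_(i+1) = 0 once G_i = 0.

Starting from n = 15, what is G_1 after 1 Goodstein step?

i=0: 15 = 2^(2 + 1) + 2^2 + 2 + 1 (b=2); 2→3: 3^(3 + 1) + 3^3 + 3 + 1 = 112; 112−1 = 111
i=1: 111 = 3^(3 + 1) + 3^3 + 3 (b=3); 3→4: 4^(4 + 1) + 4^4 + 4 = 1284; 1284−1 = 1283

111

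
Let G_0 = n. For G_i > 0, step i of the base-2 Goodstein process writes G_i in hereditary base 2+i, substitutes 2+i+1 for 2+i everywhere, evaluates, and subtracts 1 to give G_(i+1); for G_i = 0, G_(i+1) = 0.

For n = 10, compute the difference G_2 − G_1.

10 —HB2→ 2^(2 + 1) + 2 —bump→ 3^(3 + 1) + 3 = 84 —(−1)→ 83
83 —HB3→ 3^(3 + 1) + 2 —bump→ 4^(4 + 1) + 2 = 1026 —(−1)→ 1025

942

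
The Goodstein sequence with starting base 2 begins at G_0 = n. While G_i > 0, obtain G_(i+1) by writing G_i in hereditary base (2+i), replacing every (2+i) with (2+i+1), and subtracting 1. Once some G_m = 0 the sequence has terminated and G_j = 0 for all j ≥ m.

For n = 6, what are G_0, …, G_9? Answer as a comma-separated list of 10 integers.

6, 29, 257, 3125, 46655, 98039, 187243, 332147, 555551, 885775

i=0: 6 = 2^2 + 2 (b=2); 2→3: 3^3 + 3 = 30; 30−1 = 29
i=1: 29 = 3^3 + 2 (b=3); 3→4: 4^4 + 2 = 258; 258−1 = 257
i=2: 257 = 4^4 + 1 (b=4); 4→5: 5^5 + 1 = 3126; 3126−1 = 3125
i=3: 3125 = 5^5 (b=5); 5→6: 6^6 = 46656; 46656−1 = 46655
i=4: 46655 = 5·6^5 + 5·6^4 + 5·6^3 + 5·6^2 + 5·6 + 5 (b=6); 6→7: 5·7^5 + 5·7^4 + 5·7^3 + 5·7^2 + 5·7 + 5 = 98040; 98040−1 = 98039
i=5: 98039 = 5·7^5 + 5·7^4 + 5·7^3 + 5·7^2 + 5·7 + 4 (b=7); 7→8: 5·8^5 + 5·8^4 + 5·8^3 + 5·8^2 + 5·8 + 4 = 187244; 187244−1 = 187243
i=6: 187243 = 5·8^5 + 5·8^4 + 5·8^3 + 5·8^2 + 5·8 + 3 (b=8); 8→9: 5·9^5 + 5·9^4 + 5·9^3 + 5·9^2 + 5·9 + 3 = 332148; 332148−1 = 332147
i=7: 332147 = 5·9^5 + 5·9^4 + 5·9^3 + 5·9^2 + 5·9 + 2 (b=9); 9→10: 5·10^5 + 5·10^4 + 5·10^3 + 5·10^2 + 5·10 + 2 = 555552; 555552−1 = 555551
i=8: 555551 = 5·10^5 + 5·10^4 + 5·10^3 + 5·10^2 + 5·10 + 1 (b=10); 10→11: 5·11^5 + 5·11^4 + 5·11^3 + 5·11^2 + 5·11 + 1 = 885776; 885776−1 = 885775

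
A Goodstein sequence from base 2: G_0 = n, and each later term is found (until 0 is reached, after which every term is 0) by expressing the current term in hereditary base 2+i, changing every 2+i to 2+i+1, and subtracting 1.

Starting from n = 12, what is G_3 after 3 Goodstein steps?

15685

(0) 12|_2 = 2^(2 + 1) + 2^2 ↦ 3^(3 + 1) + 3^3|_3 = 108 ⇒ 107
(1) 107|_3 = 3^(3 + 1) + 2·3^2 + 2·3 + 2 ↦ 4^(4 + 1) + 2·4^2 + 2·4 + 2|_4 = 1066 ⇒ 1065
(2) 1065|_4 = 4^(4 + 1) + 2·4^2 + 2·4 + 1 ↦ 5^(5 + 1) + 2·5^2 + 2·5 + 1|_5 = 15686 ⇒ 15685
(3) 15685|_5 = 5^(5 + 1) + 2·5^2 + 2·5 ↦ 6^(6 + 1) + 2·6^2 + 2·6|_6 = 280020 ⇒ 280019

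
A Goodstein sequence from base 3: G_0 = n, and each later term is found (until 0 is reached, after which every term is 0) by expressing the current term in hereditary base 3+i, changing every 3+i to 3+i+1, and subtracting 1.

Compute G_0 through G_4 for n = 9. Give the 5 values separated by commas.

G_0=9  [base 3] 3^2  →[3↦4]→  4^2 = 16  −1 ⇒ G_1=15
G_1=15  [base 4] 3·4 + 3  →[4↦5]→  3·5 + 3 = 18  −1 ⇒ G_2=17
G_2=17  [base 5] 3·5 + 2  →[5↦6]→  3·6 + 2 = 20  −1 ⇒ G_3=19
G_3=19  [base 6] 3·6 + 1  →[6↦7]→  3·7 + 1 = 22  −1 ⇒ G_4=21

9, 15, 17, 19, 21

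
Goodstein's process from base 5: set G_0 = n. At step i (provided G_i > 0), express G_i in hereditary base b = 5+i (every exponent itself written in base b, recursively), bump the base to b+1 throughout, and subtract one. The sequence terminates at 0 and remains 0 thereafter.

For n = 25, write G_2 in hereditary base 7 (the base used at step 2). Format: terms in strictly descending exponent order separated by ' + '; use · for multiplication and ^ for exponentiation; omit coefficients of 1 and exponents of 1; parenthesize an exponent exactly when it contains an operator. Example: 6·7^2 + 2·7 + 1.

5·7 + 4

G_0 = 25. HB_5(25) = 5^2. Bump = 36. G_1 = 35.
G_1 = 35. HB_6(35) = 5·6 + 5. Bump = 40. G_2 = 39.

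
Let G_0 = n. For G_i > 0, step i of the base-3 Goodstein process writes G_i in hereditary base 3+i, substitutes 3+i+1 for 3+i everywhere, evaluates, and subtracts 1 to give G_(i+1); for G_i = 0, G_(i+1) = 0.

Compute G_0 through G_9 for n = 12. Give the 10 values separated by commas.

step 0: 12 = 3^2 + 3; sub 4 for 3: 4^2 + 4; = 20; G_1 = 20−1 = 19
step 1: 19 = 4^2 + 3; sub 5 for 4: 5^2 + 3; = 28; G_2 = 28−1 = 27
step 2: 27 = 5^2 + 2; sub 6 for 5: 6^2 + 2; = 38; G_3 = 38−1 = 37
step 3: 37 = 6^2 + 1; sub 7 for 6: 7^2 + 1; = 50; G_4 = 50−1 = 49
step 4: 49 = 7^2; sub 8 for 7: 8^2; = 64; G_5 = 64−1 = 63
step 5: 63 = 7·8 + 7; sub 9 for 8: 7·9 + 7; = 70; G_6 = 70−1 = 69
step 6: 69 = 7·9 + 6; sub 10 for 9: 7·10 + 6; = 76; G_7 = 76−1 = 75
step 7: 75 = 7·10 + 5; sub 11 for 10: 7·11 + 5; = 82; G_8 = 82−1 = 81
step 8: 81 = 7·11 + 4; sub 12 for 11: 7·12 + 4; = 88; G_9 = 88−1 = 87

12, 19, 27, 37, 49, 63, 69, 75, 81, 87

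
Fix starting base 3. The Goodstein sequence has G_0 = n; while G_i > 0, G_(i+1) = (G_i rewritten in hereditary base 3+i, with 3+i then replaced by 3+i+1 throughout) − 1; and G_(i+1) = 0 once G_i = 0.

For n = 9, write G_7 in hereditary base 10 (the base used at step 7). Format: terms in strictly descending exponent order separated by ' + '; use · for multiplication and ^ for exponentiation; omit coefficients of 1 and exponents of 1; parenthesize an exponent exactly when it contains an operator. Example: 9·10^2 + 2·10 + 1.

step 0: 9 = 3^2; sub 4 for 3: 4^2; = 16; G_1 = 16−1 = 15
step 1: 15 = 3·4 + 3; sub 5 for 4: 3·5 + 3; = 18; G_2 = 18−1 = 17
step 2: 17 = 3·5 + 2; sub 6 for 5: 3·6 + 2; = 20; G_3 = 20−1 = 19
step 3: 19 = 3·6 + 1; sub 7 for 6: 3·7 + 1; = 22; G_4 = 22−1 = 21
step 4: 21 = 3·7; sub 8 for 7: 3·8; = 24; G_5 = 24−1 = 23
step 5: 23 = 2·8 + 7; sub 9 for 8: 2·9 + 7; = 25; G_6 = 25−1 = 24
step 6: 24 = 2·9 + 6; sub 10 for 9: 2·10 + 6; = 26; G_7 = 26−1 = 25
step 7: 25 = 2·10 + 5; sub 11 for 10: 2·11 + 5; = 27; G_8 = 27−1 = 26

2·10 + 5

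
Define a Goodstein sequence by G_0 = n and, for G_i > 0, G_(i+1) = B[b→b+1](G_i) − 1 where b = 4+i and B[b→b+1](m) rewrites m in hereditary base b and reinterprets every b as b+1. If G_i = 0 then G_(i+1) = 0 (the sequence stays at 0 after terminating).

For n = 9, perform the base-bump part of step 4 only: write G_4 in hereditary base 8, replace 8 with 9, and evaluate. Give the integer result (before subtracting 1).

12

i=0: 9 = 2·4 + 1 (b=4); 4→5: 2·5 + 1 = 11; 11−1 = 10
i=1: 10 = 2·5 (b=5); 5→6: 2·6 = 12; 12−1 = 11
i=2: 11 = 6 + 5 (b=6); 6→7: 7 + 5 = 12; 12−1 = 11
i=3: 11 = 7 + 4 (b=7); 7→8: 8 + 4 = 12; 12−1 = 11
i=4: 11 = 8 + 3 (b=8); 8→9: 9 + 3 = 12; 12−1 = 11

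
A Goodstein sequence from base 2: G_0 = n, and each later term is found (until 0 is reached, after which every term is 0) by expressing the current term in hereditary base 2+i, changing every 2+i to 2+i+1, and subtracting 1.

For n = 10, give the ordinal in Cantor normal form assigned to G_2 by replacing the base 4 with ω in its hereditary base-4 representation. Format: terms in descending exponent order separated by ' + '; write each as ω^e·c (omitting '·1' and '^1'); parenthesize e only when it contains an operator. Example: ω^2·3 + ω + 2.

ω^(ω + 1) + 1

10 —HB2→ 2^(2 + 1) + 2 —bump→ 3^(3 + 1) + 3 = 84 —(−1)→ 83
83 —HB3→ 3^(3 + 1) + 2 —bump→ 4^(4 + 1) + 2 = 1026 —(−1)→ 1025
1025 —HB4→ 4^(4 + 1) + 1 —bump→ 5^(5 + 1) + 1 = 15626 —(−1)→ 15625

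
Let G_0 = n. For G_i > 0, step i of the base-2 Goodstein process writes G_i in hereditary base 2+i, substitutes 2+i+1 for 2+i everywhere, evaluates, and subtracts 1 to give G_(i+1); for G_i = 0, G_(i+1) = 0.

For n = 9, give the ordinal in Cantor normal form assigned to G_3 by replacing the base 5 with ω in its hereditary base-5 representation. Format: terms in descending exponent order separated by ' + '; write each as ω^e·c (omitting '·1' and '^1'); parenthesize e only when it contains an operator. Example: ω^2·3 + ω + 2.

ω^ω·3 + ω^3·3 + ω^2·3 + ω·3 + 2

[0] 9 ≡ 2^(2 + 1) + 1 (base 2). Lift 3: 82. −1: 81.
[1] 81 ≡ 3^(3 + 1) (base 3). Lift 4: 1024. −1: 1023.
[2] 1023 ≡ 3·4^4 + 3·4^3 + 3·4^2 + 3·4 + 3 (base 4). Lift 5: 9843. −1: 9842.
[3] 9842 ≡ 3·5^5 + 3·5^3 + 3·5^2 + 3·5 + 2 (base 5). Lift 6: 140744. −1: 140743.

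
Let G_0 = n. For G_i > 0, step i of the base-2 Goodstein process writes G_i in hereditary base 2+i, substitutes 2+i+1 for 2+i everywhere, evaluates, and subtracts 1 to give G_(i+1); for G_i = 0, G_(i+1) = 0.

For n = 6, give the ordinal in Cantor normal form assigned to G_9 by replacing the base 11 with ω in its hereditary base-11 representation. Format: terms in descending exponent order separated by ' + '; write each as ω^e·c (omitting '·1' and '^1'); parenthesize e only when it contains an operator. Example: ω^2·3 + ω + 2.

6 —HB2→ 2^2 + 2 —bump→ 3^3 + 3 = 30 —(−1)→ 29
29 —HB3→ 3^3 + 2 —bump→ 4^4 + 2 = 258 —(−1)→ 257
257 —HB4→ 4^4 + 1 —bump→ 5^5 + 1 = 3126 —(−1)→ 3125
3125 —HB5→ 5^5 —bump→ 6^6 = 46656 —(−1)→ 46655
46655 —HB6→ 5·6^5 + 5·6^4 + 5·6^3 + 5·6^2 + 5·6 + 5 —bump→ 5·7^5 + 5·7^4 + 5·7^3 + 5·7^2 + 5·7 + 5 = 98040 —(−1)→ 98039
98039 —HB7→ 5·7^5 + 5·7^4 + 5·7^3 + 5·7^2 + 5·7 + 4 —bump→ 5·8^5 + 5·8^4 + 5·8^3 + 5·8^2 + 5·8 + 4 = 187244 —(−1)→ 187243
187243 —HB8→ 5·8^5 + 5·8^4 + 5·8^3 + 5·8^2 + 5·8 + 3 —bump→ 5·9^5 + 5·9^4 + 5·9^3 + 5·9^2 + 5·9 + 3 = 332148 —(−1)→ 332147
332147 —HB9→ 5·9^5 + 5·9^4 + 5·9^3 + 5·9^2 + 5·9 + 2 —bump→ 5·10^5 + 5·10^4 + 5·10^3 + 5·10^2 + 5·10 + 2 = 555552 —(−1)→ 555551
555551 —HB10→ 5·10^5 + 5·10^4 + 5·10^3 + 5·10^2 + 5·10 + 1 —bump→ 5·11^5 + 5·11^4 + 5·11^3 + 5·11^2 + 5·11 + 1 = 885776 —(−1)→ 885775

ω^5·5 + ω^4·5 + ω^3·5 + ω^2·5 + ω·5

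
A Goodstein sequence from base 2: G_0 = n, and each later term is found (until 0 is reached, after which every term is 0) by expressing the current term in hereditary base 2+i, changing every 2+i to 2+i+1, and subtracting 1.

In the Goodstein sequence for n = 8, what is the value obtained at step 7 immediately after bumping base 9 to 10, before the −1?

G_0 = 8. HB_2(8) = 2^(2 + 1). Bump = 81. G_1 = 80.
G_1 = 80. HB_3(80) = 2·3^3 + 2·3^2 + 2·3 + 2. Bump = 554. G_2 = 553.
G_2 = 553. HB_4(553) = 2·4^4 + 2·4^2 + 2·4 + 1. Bump = 6311. G_3 = 6310.
G_3 = 6310. HB_5(6310) = 2·5^5 + 2·5^2 + 2·5. Bump = 93396. G_4 = 93395.
G_4 = 93395. HB_6(93395) = 2·6^6 + 2·6^2 + 6 + 5. Bump = 1647196. G_5 = 1647195.
G_5 = 1647195. HB_7(1647195) = 2·7^7 + 2·7^2 + 7 + 4. Bump = 33554572. G_6 = 33554571.
G_6 = 33554571. HB_8(33554571) = 2·8^8 + 2·8^2 + 8 + 3. Bump = 774841152. G_7 = 774841151.
G_7 = 774841151. HB_9(774841151) = 2·9^9 + 2·9^2 + 9 + 2. Bump = 20000000212. G_8 = 20000000211.

20000000212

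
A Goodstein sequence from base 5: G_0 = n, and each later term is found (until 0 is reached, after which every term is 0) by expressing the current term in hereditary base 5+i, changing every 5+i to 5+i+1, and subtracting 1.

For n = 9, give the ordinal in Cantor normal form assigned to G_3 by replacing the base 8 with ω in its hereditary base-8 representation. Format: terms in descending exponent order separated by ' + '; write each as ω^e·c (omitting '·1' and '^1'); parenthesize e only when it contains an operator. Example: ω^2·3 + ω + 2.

ω + 1

base 5: 9 = 5 + 4; at 6: 6 + 4 = 10; next = 9
base 6: 9 = 6 + 3; at 7: 7 + 3 = 10; next = 9
base 7: 9 = 7 + 2; at 8: 8 + 2 = 10; next = 9
base 8: 9 = 8 + 1; at 9: 9 + 1 = 10; next = 9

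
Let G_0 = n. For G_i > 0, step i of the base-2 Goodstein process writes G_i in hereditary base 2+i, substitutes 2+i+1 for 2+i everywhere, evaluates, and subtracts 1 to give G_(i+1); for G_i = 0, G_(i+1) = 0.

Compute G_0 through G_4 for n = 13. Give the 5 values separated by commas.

base 2: 13 = 2^(2 + 1) + 2^2 + 1; at 3: 3^(3 + 1) + 3^3 + 1 = 109; next = 108
base 3: 108 = 3^(3 + 1) + 3^3; at 4: 4^(4 + 1) + 4^4 = 1280; next = 1279
base 4: 1279 = 4^(4 + 1) + 3·4^3 + 3·4^2 + 3·4 + 3; at 5: 5^(5 + 1) + 3·5^3 + 3·5^2 + 3·5 + 3 = 16093; next = 16092
base 5: 16092 = 5^(5 + 1) + 3·5^3 + 3·5^2 + 3·5 + 2; at 6: 6^(6 + 1) + 3·6^3 + 3·6^2 + 3·6 + 2 = 280712; next = 280711

13, 108, 1279, 16092, 280711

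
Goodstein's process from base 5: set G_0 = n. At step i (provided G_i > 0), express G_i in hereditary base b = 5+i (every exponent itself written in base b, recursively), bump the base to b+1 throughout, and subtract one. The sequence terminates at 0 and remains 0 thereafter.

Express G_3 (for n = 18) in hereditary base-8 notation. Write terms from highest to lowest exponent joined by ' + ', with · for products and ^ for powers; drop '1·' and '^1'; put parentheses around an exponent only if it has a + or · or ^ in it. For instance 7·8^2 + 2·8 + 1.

3·8

G_0=18  [base 5] 3·5 + 3  →[5↦6]→  3·6 + 3 = 21  −1 ⇒ G_1=20
G_1=20  [base 6] 3·6 + 2  →[6↦7]→  3·7 + 2 = 23  −1 ⇒ G_2=22
G_2=22  [base 7] 3·7 + 1  →[7↦8]→  3·8 + 1 = 25  −1 ⇒ G_3=24
G_3=24  [base 8] 3·8  →[8↦9]→  3·9 = 27  −1 ⇒ G_4=26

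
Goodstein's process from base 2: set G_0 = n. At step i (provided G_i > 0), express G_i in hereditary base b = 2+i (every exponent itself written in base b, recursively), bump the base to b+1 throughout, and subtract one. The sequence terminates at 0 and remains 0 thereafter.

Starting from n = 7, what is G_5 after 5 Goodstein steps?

(0) 7|_2 = 2^2 + 2 + 1 ↦ 3^3 + 3 + 1|_3 = 31 ⇒ 30
(1) 30|_3 = 3^3 + 3 ↦ 4^4 + 4|_4 = 260 ⇒ 259
(2) 259|_4 = 4^4 + 3 ↦ 5^5 + 3|_5 = 3128 ⇒ 3127
(3) 3127|_5 = 5^5 + 2 ↦ 6^6 + 2|_6 = 46658 ⇒ 46657
(4) 46657|_6 = 6^6 + 1 ↦ 7^7 + 1|_7 = 823544 ⇒ 823543
(5) 823543|_7 = 7^7 ↦ 8^8|_8 = 16777216 ⇒ 16777215

823543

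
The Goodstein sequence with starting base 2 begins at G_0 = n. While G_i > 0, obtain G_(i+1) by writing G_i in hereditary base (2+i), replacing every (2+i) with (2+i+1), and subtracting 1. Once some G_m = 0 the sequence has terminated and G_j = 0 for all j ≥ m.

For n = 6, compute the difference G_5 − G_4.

51384

step 0: 6 = 2^2 + 2; sub 3 for 2: 3^3 + 3; = 30; G_1 = 30−1 = 29
step 1: 29 = 3^3 + 2; sub 4 for 3: 4^4 + 2; = 258; G_2 = 258−1 = 257
step 2: 257 = 4^4 + 1; sub 5 for 4: 5^5 + 1; = 3126; G_3 = 3126−1 = 3125
step 3: 3125 = 5^5; sub 6 for 5: 6^6; = 46656; G_4 = 46656−1 = 46655
step 4: 46655 = 5·6^5 + 5·6^4 + 5·6^3 + 5·6^2 + 5·6 + 5; sub 7 for 6: 5·7^5 + 5·7^4 + 5·7^3 + 5·7^2 + 5·7 + 5; = 98040; G_5 = 98040−1 = 98039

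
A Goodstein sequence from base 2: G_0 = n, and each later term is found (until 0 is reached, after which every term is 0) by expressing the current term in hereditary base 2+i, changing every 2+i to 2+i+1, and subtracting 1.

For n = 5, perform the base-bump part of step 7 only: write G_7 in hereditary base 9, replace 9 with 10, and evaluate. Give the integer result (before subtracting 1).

3326

[0] 5 ≡ 2^2 + 1 (base 2). Lift 3: 28. −1: 27.
[1] 27 ≡ 3^3 (base 3). Lift 4: 256. −1: 255.
[2] 255 ≡ 3·4^3 + 3·4^2 + 3·4 + 3 (base 4). Lift 5: 468. −1: 467.
[3] 467 ≡ 3·5^3 + 3·5^2 + 3·5 + 2 (base 5). Lift 6: 776. −1: 775.
[4] 775 ≡ 3·6^3 + 3·6^2 + 3·6 + 1 (base 6). Lift 7: 1198. −1: 1197.
[5] 1197 ≡ 3·7^3 + 3·7^2 + 3·7 (base 7). Lift 8: 1752. −1: 1751.
[6] 1751 ≡ 3·8^3 + 3·8^2 + 2·8 + 7 (base 8). Lift 9: 2455. −1: 2454.
[7] 2454 ≡ 3·9^3 + 3·9^2 + 2·9 + 6 (base 9). Lift 10: 3326. −1: 3325.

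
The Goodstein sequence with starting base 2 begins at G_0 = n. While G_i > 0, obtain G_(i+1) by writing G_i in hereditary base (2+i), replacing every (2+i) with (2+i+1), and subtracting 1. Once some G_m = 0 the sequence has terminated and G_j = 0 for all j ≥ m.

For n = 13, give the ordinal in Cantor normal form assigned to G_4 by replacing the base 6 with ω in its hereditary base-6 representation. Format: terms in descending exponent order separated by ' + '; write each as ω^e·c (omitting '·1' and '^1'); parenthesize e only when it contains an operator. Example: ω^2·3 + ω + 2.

ω^(ω + 1) + ω^3·3 + ω^2·3 + ω·3 + 1

G_0 = 13. HB_2(13) = 2^(2 + 1) + 2^2 + 1. Bump = 109. G_1 = 108.
G_1 = 108. HB_3(108) = 3^(3 + 1) + 3^3. Bump = 1280. G_2 = 1279.
G_2 = 1279. HB_4(1279) = 4^(4 + 1) + 3·4^3 + 3·4^2 + 3·4 + 3. Bump = 16093. G_3 = 16092.
G_3 = 16092. HB_5(16092) = 5^(5 + 1) + 3·5^3 + 3·5^2 + 3·5 + 2. Bump = 280712. G_4 = 280711.
G_4 = 280711. HB_6(280711) = 6^(6 + 1) + 3·6^3 + 3·6^2 + 3·6 + 1. Bump = 5765999. G_5 = 5765998.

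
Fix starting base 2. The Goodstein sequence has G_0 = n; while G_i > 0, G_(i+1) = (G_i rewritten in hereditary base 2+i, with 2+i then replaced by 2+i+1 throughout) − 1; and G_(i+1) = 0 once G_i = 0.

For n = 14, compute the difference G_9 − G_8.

3038428706945

G_0=14  [base 2] 2^(2 + 1) + 2^2 + 2  →[2↦3]→  3^(3 + 1) + 3^3 + 3 = 111  −1 ⇒ G_1=110
G_1=110  [base 3] 3^(3 + 1) + 3^3 + 2  →[3↦4]→  4^(4 + 1) + 4^4 + 2 = 1282  −1 ⇒ G_2=1281
G_2=1281  [base 4] 4^(4 + 1) + 4^4 + 1  →[4↦5]→  5^(5 + 1) + 5^5 + 1 = 18751  −1 ⇒ G_3=18750
G_3=18750  [base 5] 5^(5 + 1) + 5^5  →[5↦6]→  6^(6 + 1) + 6^6 = 326592  −1 ⇒ G_4=326591
G_4=326591  [base 6] 6^(6 + 1) + 5·6^5 + 5·6^4 + 5·6^3 + 5·6^2 + 5·6 + 5  →[6↦7]→  7^(7 + 1) + 5·7^5 + 5·7^4 + 5·7^3 + 5·7^2 + 5·7 + 5 = 5862841  −1 ⇒ G_5=5862840
G_5=5862840  [base 7] 7^(7 + 1) + 5·7^5 + 5·7^4 + 5·7^3 + 5·7^2 + 5·7 + 4  →[7↦8]→  8^(8 + 1) + 5·8^5 + 5·8^4 + 5·8^3 + 5·8^2 + 5·8 + 4 = 134404972  −1 ⇒ G_6=134404971
G_6=134404971  [base 8] 8^(8 + 1) + 5·8^5 + 5·8^4 + 5·8^3 + 5·8^2 + 5·8 + 3  →[8↦9]→  9^(9 + 1) + 5·9^5 + 5·9^4 + 5·9^3 + 5·9^2 + 5·9 + 3 = 3487116549  −1 ⇒ G_7=3487116548
G_7=3487116548  [base 9] 9^(9 + 1) + 5·9^5 + 5·9^4 + 5·9^3 + 5·9^2 + 5·9 + 2  →[9↦10]→  10^(10 + 1) + 5·10^5 + 5·10^4 + 5·10^3 + 5·10^2 + 5·10 + 2 = 100000555552  −1 ⇒ G_8=100000555551
G_8=100000555551  [base 10] 10^(10 + 1) + 5·10^5 + 5·10^4 + 5·10^3 + 5·10^2 + 5·10 + 1  →[10↦11]→  11^(11 + 1) + 5·11^5 + 5·11^4 + 5·11^3 + 5·11^2 + 5·11 + 1 = 3138429262497  −1 ⇒ G_9=3138429262496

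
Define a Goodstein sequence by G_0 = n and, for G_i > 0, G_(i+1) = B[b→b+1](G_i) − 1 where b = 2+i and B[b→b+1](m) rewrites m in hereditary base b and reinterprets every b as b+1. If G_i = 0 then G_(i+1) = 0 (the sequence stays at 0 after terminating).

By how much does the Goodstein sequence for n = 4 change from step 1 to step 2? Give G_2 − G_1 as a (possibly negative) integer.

15

i=0: 4 = 2^2 (b=2); 2→3: 3^3 = 27; 27−1 = 26
i=1: 26 = 2·3^2 + 2·3 + 2 (b=3); 3→4: 2·4^2 + 2·4 + 2 = 42; 42−1 = 41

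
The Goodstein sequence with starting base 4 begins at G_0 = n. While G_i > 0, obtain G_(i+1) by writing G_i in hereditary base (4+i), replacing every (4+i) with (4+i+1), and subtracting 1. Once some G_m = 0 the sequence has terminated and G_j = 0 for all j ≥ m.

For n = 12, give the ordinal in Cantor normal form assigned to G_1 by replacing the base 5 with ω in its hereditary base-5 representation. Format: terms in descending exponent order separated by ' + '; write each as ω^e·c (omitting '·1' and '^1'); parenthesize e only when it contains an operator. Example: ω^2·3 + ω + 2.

(0) 12|_4 = 3·4 ↦ 3·5|_5 = 15 ⇒ 14
(1) 14|_5 = 2·5 + 4 ↦ 2·6 + 4|_6 = 16 ⇒ 15

ω·2 + 4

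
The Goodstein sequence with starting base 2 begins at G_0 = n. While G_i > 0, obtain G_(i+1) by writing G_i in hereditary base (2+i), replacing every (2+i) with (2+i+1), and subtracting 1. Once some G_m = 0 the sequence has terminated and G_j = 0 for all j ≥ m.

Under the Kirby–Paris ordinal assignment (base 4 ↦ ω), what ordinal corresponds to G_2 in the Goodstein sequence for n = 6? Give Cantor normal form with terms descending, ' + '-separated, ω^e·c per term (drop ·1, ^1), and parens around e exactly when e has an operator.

ω^ω + 1

6 —HB2→ 2^2 + 2 —bump→ 3^3 + 3 = 30 —(−1)→ 29
29 —HB3→ 3^3 + 2 —bump→ 4^4 + 2 = 258 —(−1)→ 257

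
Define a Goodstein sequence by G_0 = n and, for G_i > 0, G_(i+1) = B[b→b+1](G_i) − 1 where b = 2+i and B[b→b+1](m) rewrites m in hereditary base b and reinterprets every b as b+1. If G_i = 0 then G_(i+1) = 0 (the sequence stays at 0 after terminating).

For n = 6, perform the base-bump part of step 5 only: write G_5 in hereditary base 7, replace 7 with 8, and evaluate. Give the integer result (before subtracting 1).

G_0 = 6. HB_2(6) = 2^2 + 2. Bump = 30. G_1 = 29.
G_1 = 29. HB_3(29) = 3^3 + 2. Bump = 258. G_2 = 257.
G_2 = 257. HB_4(257) = 4^4 + 1. Bump = 3126. G_3 = 3125.
G_3 = 3125. HB_5(3125) = 5^5. Bump = 46656. G_4 = 46655.
G_4 = 46655. HB_6(46655) = 5·6^5 + 5·6^4 + 5·6^3 + 5·6^2 + 5·6 + 5. Bump = 98040. G_5 = 98039.
G_5 = 98039. HB_7(98039) = 5·7^5 + 5·7^4 + 5·7^3 + 5·7^2 + 5·7 + 4. Bump = 187244. G_6 = 187243.

187244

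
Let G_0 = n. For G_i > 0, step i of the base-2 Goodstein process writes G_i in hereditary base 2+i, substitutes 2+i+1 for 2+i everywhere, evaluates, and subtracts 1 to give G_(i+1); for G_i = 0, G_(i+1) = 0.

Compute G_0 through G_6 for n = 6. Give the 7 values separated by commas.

6, 29, 257, 3125, 46655, 98039, 187243

G_0=6  [base 2] 2^2 + 2  →[2↦3]→  3^3 + 3 = 30  −1 ⇒ G_1=29
G_1=29  [base 3] 3^3 + 2  →[3↦4]→  4^4 + 2 = 258  −1 ⇒ G_2=257
G_2=257  [base 4] 4^4 + 1  →[4↦5]→  5^5 + 1 = 3126  −1 ⇒ G_3=3125
G_3=3125  [base 5] 5^5  →[5↦6]→  6^6 = 46656  −1 ⇒ G_4=46655
G_4=46655  [base 6] 5·6^5 + 5·6^4 + 5·6^3 + 5·6^2 + 5·6 + 5  →[6↦7]→  5·7^5 + 5·7^4 + 5·7^3 + 5·7^2 + 5·7 + 5 = 98040  −1 ⇒ G_5=98039
G_5=98039  [base 7] 5·7^5 + 5·7^4 + 5·7^3 + 5·7^2 + 5·7 + 4  →[7↦8]→  5·8^5 + 5·8^4 + 5·8^3 + 5·8^2 + 5·8 + 4 = 187244  −1 ⇒ G_6=187243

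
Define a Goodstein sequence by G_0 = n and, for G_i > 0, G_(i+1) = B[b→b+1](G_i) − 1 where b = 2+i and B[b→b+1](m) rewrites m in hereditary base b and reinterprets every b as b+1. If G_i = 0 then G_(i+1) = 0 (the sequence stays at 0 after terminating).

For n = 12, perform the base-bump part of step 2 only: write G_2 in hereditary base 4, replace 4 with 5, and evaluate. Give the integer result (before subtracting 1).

15686

12 —HB2→ 2^(2 + 1) + 2^2 —bump→ 3^(3 + 1) + 3^3 = 108 —(−1)→ 107
107 —HB3→ 3^(3 + 1) + 2·3^2 + 2·3 + 2 —bump→ 4^(4 + 1) + 2·4^2 + 2·4 + 2 = 1066 —(−1)→ 1065
1065 —HB4→ 4^(4 + 1) + 2·4^2 + 2·4 + 1 —bump→ 5^(5 + 1) + 2·5^2 + 2·5 + 1 = 15686 —(−1)→ 15685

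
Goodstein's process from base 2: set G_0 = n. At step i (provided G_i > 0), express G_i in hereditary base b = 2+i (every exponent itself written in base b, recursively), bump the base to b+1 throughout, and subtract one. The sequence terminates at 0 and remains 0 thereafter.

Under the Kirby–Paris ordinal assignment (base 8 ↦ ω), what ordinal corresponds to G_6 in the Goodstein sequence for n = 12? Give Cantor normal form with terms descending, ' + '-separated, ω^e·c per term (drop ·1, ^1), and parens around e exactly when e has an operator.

ω^(ω + 1) + ω^2·2 + ω + 3

(0) 12|_2 = 2^(2 + 1) + 2^2 ↦ 3^(3 + 1) + 3^3|_3 = 108 ⇒ 107
(1) 107|_3 = 3^(3 + 1) + 2·3^2 + 2·3 + 2 ↦ 4^(4 + 1) + 2·4^2 + 2·4 + 2|_4 = 1066 ⇒ 1065
(2) 1065|_4 = 4^(4 + 1) + 2·4^2 + 2·4 + 1 ↦ 5^(5 + 1) + 2·5^2 + 2·5 + 1|_5 = 15686 ⇒ 15685
(3) 15685|_5 = 5^(5 + 1) + 2·5^2 + 2·5 ↦ 6^(6 + 1) + 2·6^2 + 2·6|_6 = 280020 ⇒ 280019
(4) 280019|_6 = 6^(6 + 1) + 2·6^2 + 6 + 5 ↦ 7^(7 + 1) + 2·7^2 + 7 + 5|_7 = 5764911 ⇒ 5764910
(5) 5764910|_7 = 7^(7 + 1) + 2·7^2 + 7 + 4 ↦ 8^(8 + 1) + 2·8^2 + 8 + 4|_8 = 134217868 ⇒ 134217867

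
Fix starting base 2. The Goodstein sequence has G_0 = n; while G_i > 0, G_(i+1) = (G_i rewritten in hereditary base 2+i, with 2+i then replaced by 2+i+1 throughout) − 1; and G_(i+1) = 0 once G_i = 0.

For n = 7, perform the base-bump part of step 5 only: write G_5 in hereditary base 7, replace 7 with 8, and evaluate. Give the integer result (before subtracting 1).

[0] 7 ≡ 2^2 + 2 + 1 (base 2). Lift 3: 31. −1: 30.
[1] 30 ≡ 3^3 + 3 (base 3). Lift 4: 260. −1: 259.
[2] 259 ≡ 4^4 + 3 (base 4). Lift 5: 3128. −1: 3127.
[3] 3127 ≡ 5^5 + 2 (base 5). Lift 6: 46658. −1: 46657.
[4] 46657 ≡ 6^6 + 1 (base 6). Lift 7: 823544. −1: 823543.
[5] 823543 ≡ 7^7 (base 7). Lift 8: 16777216. −1: 16777215.

16777216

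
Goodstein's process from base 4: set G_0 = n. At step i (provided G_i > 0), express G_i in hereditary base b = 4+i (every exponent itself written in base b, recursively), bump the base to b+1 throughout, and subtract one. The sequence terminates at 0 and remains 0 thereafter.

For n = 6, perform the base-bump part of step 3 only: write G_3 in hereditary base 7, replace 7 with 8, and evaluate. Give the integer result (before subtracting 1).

step 0: 6 = 4 + 2; sub 5 for 4: 5 + 2; = 7; G_1 = 7−1 = 6
step 1: 6 = 5 + 1; sub 6 for 5: 6 + 1; = 7; G_2 = 7−1 = 6
step 2: 6 = 6; sub 7 for 6: 7; = 7; G_3 = 7−1 = 6

6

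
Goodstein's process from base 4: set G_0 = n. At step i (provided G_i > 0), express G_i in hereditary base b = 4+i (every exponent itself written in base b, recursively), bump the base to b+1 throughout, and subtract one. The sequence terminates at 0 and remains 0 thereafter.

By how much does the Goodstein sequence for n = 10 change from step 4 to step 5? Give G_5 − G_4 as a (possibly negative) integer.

i=0: 10 = 2·4 + 2 (b=4); 4→5: 2·5 + 2 = 12; 12−1 = 11
i=1: 11 = 2·5 + 1 (b=5); 5→6: 2·6 + 1 = 13; 13−1 = 12
i=2: 12 = 2·6 (b=6); 6→7: 2·7 = 14; 14−1 = 13
i=3: 13 = 7 + 6 (b=7); 7→8: 8 + 6 = 14; 14−1 = 13
i=4: 13 = 8 + 5 (b=8); 8→9: 9 + 5 = 14; 14−1 = 13

0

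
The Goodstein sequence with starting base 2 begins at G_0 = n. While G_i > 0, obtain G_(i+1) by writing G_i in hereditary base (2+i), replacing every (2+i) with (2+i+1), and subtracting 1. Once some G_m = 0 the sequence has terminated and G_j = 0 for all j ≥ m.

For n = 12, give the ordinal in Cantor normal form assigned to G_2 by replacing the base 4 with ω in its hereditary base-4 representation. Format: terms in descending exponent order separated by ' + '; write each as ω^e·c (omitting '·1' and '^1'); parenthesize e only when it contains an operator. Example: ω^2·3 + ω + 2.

G_0 = 12. HB_2(12) = 2^(2 + 1) + 2^2. Bump = 108. G_1 = 107.
G_1 = 107. HB_3(107) = 3^(3 + 1) + 2·3^2 + 2·3 + 2. Bump = 1066. G_2 = 1065.
G_2 = 1065. HB_4(1065) = 4^(4 + 1) + 2·4^2 + 2·4 + 1. Bump = 15686. G_3 = 15685.

ω^(ω + 1) + ω^2·2 + ω·2 + 1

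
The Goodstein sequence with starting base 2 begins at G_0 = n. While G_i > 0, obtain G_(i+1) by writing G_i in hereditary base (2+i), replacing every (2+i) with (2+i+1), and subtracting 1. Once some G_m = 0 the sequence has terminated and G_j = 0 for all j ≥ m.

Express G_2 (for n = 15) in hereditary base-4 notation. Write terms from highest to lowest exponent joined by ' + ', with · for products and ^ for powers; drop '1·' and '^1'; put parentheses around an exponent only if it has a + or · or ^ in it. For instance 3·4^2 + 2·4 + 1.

4^(4 + 1) + 4^4 + 3

15 —HB2→ 2^(2 + 1) + 2^2 + 2 + 1 —bump→ 3^(3 + 1) + 3^3 + 3 + 1 = 112 —(−1)→ 111
111 —HB3→ 3^(3 + 1) + 3^3 + 3 —bump→ 4^(4 + 1) + 4^4 + 4 = 1284 —(−1)→ 1283
1283 —HB4→ 4^(4 + 1) + 4^4 + 3 —bump→ 5^(5 + 1) + 5^5 + 3 = 18753 —(−1)→ 18752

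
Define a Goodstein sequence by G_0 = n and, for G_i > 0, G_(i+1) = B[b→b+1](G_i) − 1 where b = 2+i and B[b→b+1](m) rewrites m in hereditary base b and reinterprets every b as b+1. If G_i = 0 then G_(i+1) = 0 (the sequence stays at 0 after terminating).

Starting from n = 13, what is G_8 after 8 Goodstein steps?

[0] 13 ≡ 2^(2 + 1) + 2^2 + 1 (base 2). Lift 3: 109. −1: 108.
[1] 108 ≡ 3^(3 + 1) + 3^3 (base 3). Lift 4: 1280. −1: 1279.
[2] 1279 ≡ 4^(4 + 1) + 3·4^3 + 3·4^2 + 3·4 + 3 (base 4). Lift 5: 16093. −1: 16092.
[3] 16092 ≡ 5^(5 + 1) + 3·5^3 + 3·5^2 + 3·5 + 2 (base 5). Lift 6: 280712. −1: 280711.
[4] 280711 ≡ 6^(6 + 1) + 3·6^3 + 3·6^2 + 3·6 + 1 (base 6). Lift 7: 5765999. −1: 5765998.
[5] 5765998 ≡ 7^(7 + 1) + 3·7^3 + 3·7^2 + 3·7 (base 7). Lift 8: 134219480. −1: 134219479.
[6] 134219479 ≡ 8^(8 + 1) + 3·8^3 + 3·8^2 + 2·8 + 7 (base 8). Lift 9: 3486786856. −1: 3486786855.
[7] 3486786855 ≡ 9^(9 + 1) + 3·9^3 + 3·9^2 + 2·9 + 6 (base 9). Lift 10: 100000003326. −1: 100000003325.

100000003325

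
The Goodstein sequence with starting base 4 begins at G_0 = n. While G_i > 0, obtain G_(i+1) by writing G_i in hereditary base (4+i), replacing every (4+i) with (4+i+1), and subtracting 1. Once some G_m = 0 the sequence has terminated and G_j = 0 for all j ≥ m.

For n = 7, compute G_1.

G_0=7  [base 4] 4 + 3  →[4↦5]→  5 + 3 = 8  −1 ⇒ G_1=7
G_1=7  [base 5] 5 + 2  →[5↦6]→  6 + 2 = 8  −1 ⇒ G_2=7

7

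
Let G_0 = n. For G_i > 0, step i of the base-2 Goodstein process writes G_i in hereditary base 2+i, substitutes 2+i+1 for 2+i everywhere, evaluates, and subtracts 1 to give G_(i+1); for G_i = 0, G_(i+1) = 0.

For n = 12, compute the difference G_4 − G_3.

base 2: 12 = 2^(2 + 1) + 2^2; at 3: 3^(3 + 1) + 3^3 = 108; next = 107
base 3: 107 = 3^(3 + 1) + 2·3^2 + 2·3 + 2; at 4: 4^(4 + 1) + 2·4^2 + 2·4 + 2 = 1066; next = 1065
base 4: 1065 = 4^(4 + 1) + 2·4^2 + 2·4 + 1; at 5: 5^(5 + 1) + 2·5^2 + 2·5 + 1 = 15686; next = 15685
base 5: 15685 = 5^(5 + 1) + 2·5^2 + 2·5; at 6: 6^(6 + 1) + 2·6^2 + 2·6 = 280020; next = 280019

264334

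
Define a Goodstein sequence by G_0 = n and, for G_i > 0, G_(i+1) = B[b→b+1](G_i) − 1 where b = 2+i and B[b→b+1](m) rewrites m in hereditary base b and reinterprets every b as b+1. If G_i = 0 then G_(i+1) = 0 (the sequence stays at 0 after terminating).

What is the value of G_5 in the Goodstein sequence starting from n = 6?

98039

i=0: 6 = 2^2 + 2 (b=2); 2→3: 3^3 + 3 = 30; 30−1 = 29
i=1: 29 = 3^3 + 2 (b=3); 3→4: 4^4 + 2 = 258; 258−1 = 257
i=2: 257 = 4^4 + 1 (b=4); 4→5: 5^5 + 1 = 3126; 3126−1 = 3125
i=3: 3125 = 5^5 (b=5); 5→6: 6^6 = 46656; 46656−1 = 46655
i=4: 46655 = 5·6^5 + 5·6^4 + 5·6^3 + 5·6^2 + 5·6 + 5 (b=6); 6→7: 5·7^5 + 5·7^4 + 5·7^3 + 5·7^2 + 5·7 + 5 = 98040; 98040−1 = 98039
i=5: 98039 = 5·7^5 + 5·7^4 + 5·7^3 + 5·7^2 + 5·7 + 4 (b=7); 7→8: 5·8^5 + 5·8^4 + 5·8^3 + 5·8^2 + 5·8 + 4 = 187244; 187244−1 = 187243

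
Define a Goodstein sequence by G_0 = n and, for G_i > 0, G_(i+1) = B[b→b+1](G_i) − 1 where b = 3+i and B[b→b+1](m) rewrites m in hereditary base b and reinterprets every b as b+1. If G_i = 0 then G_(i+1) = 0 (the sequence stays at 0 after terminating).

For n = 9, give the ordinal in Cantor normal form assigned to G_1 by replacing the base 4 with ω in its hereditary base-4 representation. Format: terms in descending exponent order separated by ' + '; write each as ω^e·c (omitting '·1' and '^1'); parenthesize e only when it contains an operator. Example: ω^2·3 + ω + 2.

9 —HB3→ 3^2 —bump→ 4^2 = 16 —(−1)→ 15
15 —HB4→ 3·4 + 3 —bump→ 3·5 + 3 = 18 —(−1)→ 17

ω·3 + 3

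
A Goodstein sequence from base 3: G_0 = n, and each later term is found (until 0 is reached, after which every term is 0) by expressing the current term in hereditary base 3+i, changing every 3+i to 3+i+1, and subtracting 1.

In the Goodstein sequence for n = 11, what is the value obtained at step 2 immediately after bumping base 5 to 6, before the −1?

36

[0] 11 ≡ 3^2 + 2 (base 3). Lift 4: 18. −1: 17.
[1] 17 ≡ 4^2 + 1 (base 4). Lift 5: 26. −1: 25.
[2] 25 ≡ 5^2 (base 5). Lift 6: 36. −1: 35.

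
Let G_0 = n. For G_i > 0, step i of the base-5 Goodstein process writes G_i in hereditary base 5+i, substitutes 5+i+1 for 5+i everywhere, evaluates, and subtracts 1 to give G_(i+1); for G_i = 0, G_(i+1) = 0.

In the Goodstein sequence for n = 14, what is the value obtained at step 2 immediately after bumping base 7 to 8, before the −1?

base 5: 14 = 2·5 + 4; at 6: 2·6 + 4 = 16; next = 15
base 6: 15 = 2·6 + 3; at 7: 2·7 + 3 = 17; next = 16

18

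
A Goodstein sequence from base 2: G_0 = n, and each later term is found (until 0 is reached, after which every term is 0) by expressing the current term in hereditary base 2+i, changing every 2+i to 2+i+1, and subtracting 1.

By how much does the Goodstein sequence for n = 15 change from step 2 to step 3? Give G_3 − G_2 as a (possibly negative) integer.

G_0=15  [base 2] 2^(2 + 1) + 2^2 + 2 + 1  →[2↦3]→  3^(3 + 1) + 3^3 + 3 + 1 = 112  −1 ⇒ G_1=111
G_1=111  [base 3] 3^(3 + 1) + 3^3 + 3  →[3↦4]→  4^(4 + 1) + 4^4 + 4 = 1284  −1 ⇒ G_2=1283
G_2=1283  [base 4] 4^(4 + 1) + 4^4 + 3  →[4↦5]→  5^(5 + 1) + 5^5 + 3 = 18753  −1 ⇒ G_3=18752

17469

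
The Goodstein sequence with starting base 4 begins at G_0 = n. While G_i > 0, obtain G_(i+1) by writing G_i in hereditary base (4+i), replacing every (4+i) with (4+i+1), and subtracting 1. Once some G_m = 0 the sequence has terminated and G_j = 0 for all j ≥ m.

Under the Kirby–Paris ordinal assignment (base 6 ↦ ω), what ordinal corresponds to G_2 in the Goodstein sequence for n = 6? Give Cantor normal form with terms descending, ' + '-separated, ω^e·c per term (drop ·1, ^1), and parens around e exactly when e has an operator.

i=0: 6 = 4 + 2 (b=4); 4→5: 5 + 2 = 7; 7−1 = 6
i=1: 6 = 5 + 1 (b=5); 5→6: 6 + 1 = 7; 7−1 = 6
i=2: 6 = 6 (b=6); 6→7: 7 = 7; 7−1 = 6

ω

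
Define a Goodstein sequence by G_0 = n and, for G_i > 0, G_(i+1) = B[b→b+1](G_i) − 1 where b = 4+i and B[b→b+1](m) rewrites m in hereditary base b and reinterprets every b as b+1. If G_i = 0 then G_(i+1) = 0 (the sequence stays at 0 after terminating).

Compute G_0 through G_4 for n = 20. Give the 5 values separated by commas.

(0) 20|_4 = 4^2 + 4 ↦ 5^2 + 5|_5 = 30 ⇒ 29
(1) 29|_5 = 5^2 + 4 ↦ 6^2 + 4|_6 = 40 ⇒ 39
(2) 39|_6 = 6^2 + 3 ↦ 7^2 + 3|_7 = 52 ⇒ 51
(3) 51|_7 = 7^2 + 2 ↦ 8^2 + 2|_8 = 66 ⇒ 65

20, 29, 39, 51, 65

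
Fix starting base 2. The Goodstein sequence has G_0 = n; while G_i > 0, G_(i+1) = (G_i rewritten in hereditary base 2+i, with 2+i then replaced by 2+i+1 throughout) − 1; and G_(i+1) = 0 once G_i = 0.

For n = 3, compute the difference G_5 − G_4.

-1

G_0=3  [base 2] 2 + 1  →[2↦3]→  3 + 1 = 4  −1 ⇒ G_1=3
G_1=3  [base 3] 3  →[3↦4]→  4 = 4  −1 ⇒ G_2=3
G_2=3  [base 4] 3  →[4↦5]→  3 = 3  −1 ⇒ G_3=2
G_3=2  [base 5] 2  →[5↦6]→  2 = 2  −1 ⇒ G_4=1
G_4=1  [base 6] 1  →[6↦7]→  1 = 1  −1 ⇒ G_5=0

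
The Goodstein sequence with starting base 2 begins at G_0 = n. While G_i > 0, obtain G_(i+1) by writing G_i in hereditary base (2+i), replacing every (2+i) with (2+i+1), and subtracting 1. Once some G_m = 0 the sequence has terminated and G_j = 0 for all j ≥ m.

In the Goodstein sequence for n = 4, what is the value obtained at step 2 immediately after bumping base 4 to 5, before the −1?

base 2: 4 = 2^2; at 3: 3^3 = 27; next = 26
base 3: 26 = 2·3^2 + 2·3 + 2; at 4: 2·4^2 + 2·4 + 2 = 42; next = 41
base 4: 41 = 2·4^2 + 2·4 + 1; at 5: 2·5^2 + 2·5 + 1 = 61; next = 60

61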